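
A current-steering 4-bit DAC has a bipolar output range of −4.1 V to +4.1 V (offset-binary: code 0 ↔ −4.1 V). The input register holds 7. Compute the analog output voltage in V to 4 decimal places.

-0.5125 V

LSB = 8.2 V / 2^4 = 0.5125 V.
V_out = (−4.1) + 7 × 0.5125 V = -0.5125 V.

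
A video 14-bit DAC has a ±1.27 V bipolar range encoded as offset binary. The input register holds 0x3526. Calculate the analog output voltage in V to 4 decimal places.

0.8393 V

LSB = 2.54 V / 2^14 = 155.03 µV.
Code 0x3526 = 13606 decimal.
V_out = (−1.27) + 13606 × 0.000155029 V = 0.839329 V.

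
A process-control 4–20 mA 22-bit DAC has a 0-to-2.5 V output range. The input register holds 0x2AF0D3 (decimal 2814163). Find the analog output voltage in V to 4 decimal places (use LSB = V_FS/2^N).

LSB = 2.5 V / 2^22 = 0.60 µV.
Code 0x2AF0D3 = 2814163 decimal.
V_out = 0 + 2814163 × 5.96046e-07 V = 1.67737 V.

1.6774 V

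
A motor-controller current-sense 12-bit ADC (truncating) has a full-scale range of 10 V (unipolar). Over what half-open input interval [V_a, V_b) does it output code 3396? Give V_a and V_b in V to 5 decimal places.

LSB = 10/2^12 = 2.441 mV.
V_a = V_low + 3396·LSB = 8.29102 V; V_b = V_low + 3397·LSB = 8.29346 V.

[8.29102 V, 8.29346 V)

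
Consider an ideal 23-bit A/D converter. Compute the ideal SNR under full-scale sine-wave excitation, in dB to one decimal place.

SNR ≈ 6.02·N + 1.76 dB = 6.02·23 + 1.76 = 140.22 dB.

140.2 dB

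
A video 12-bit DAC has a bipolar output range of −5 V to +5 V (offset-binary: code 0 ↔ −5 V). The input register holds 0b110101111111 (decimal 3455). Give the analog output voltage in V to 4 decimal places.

3.4351 V

LSB = 10 V / 2^12 = 2.441 mV.
Code 0b110101111111 = 3455 decimal.
V_out = (−5) + 3455 × 0.00244141 V = 3.43506 V.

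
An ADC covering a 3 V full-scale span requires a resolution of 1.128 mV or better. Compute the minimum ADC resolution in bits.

12 bits

Number of steps required ≥ 3 V / 1.128 mV = 2659.57.
Need 2^N ≥ 2659.57; 2^11 = 2048, 2^12 = 4096.
Minimum N = 12.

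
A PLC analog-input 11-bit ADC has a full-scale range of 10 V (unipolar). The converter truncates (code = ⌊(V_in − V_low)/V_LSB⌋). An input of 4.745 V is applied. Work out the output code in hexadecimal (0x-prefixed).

LSB = 10 V / 2048 = 4.883 mV.
Input sits at 971.776 steps above V_low.
⌊·⌋(971.776) = 971.
In hexadecimal (0x-prefixed): 0x3CB.

code 0x3CB (decimal 971)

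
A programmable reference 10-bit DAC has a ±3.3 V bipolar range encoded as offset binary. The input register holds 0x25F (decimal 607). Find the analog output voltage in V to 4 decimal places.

0.6123 V

LSB = 6.6 V / 2^10 = 6.445 mV.
Code 0x25F = 607 decimal.
V_out = (−3.3) + 607 × 0.00644531 V = 0.612305 V.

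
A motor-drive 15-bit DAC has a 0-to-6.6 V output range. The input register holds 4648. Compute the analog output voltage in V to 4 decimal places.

LSB = 6.6 V / 2^15 = 201.42 µV.
V_out = 0 + 4648 × 0.000201416 V = 0.936182 V.

0.9362 V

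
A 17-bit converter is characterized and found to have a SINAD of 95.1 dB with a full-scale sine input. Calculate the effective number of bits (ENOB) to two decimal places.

15.50 bits

ENOB = (SINAD − 1.76) / 6.02 = (95.1 − 1.76)/6.02 = 15.505.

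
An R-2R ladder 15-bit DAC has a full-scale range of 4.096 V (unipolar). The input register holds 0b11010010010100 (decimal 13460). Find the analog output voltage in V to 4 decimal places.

1.6825 V

LSB = 4.096 V / 2^15 = 125.00 µV.
Code 0b11010010010100 = 13460 decimal.
V_out = 0 + 13460 × 0.000125 V = 1.6825 V.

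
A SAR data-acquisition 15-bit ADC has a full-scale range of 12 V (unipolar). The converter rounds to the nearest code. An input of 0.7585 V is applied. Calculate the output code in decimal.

code 2071

Full-scale span = 12 V; LSB = 12/2^15 = 366.21 µV.
(0.7585 − 0) / 0.000366211 = 2071.211 LSBs.
So the output code is 2071.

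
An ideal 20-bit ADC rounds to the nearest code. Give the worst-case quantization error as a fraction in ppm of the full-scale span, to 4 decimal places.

0.4768 ppm

Rounding → worst-case error = ½ LSB = V_FS/2^21, so 1e+06/2097152 = 0.476837 ppm of full scale.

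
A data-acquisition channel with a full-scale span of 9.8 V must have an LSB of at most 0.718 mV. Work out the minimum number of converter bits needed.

14 bits

Number of steps required ≥ 9.8 V / 0.718 mV = 13649.03.
Need 2^N ≥ 13649.03; 2^13 = 8192, 2^14 = 16384.
Minimum N = 14.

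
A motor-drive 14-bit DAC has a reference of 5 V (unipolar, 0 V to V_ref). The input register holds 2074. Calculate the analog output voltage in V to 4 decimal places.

0.6329 V

LSB = 5 V / 2^14 = 305.18 µV.
V_out = 0 + 2074 × 0.000305176 V = 0.632935 V.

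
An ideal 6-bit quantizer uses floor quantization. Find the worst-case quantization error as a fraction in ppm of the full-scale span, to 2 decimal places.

Truncating → worst-case error = 1 LSB = V_FS/2^6, so 1e+06/64 = 15625 ppm of full scale.

15625.00 ppm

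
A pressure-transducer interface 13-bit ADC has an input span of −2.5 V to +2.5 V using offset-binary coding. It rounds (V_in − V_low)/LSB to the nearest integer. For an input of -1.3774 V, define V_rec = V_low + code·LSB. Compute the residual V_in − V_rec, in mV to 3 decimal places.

One LSB is 5 V / 8192 = 0.610 mV.
(V_in − V_low)/LSB = (-1.3774 − (−2.5))/0.000610352 = 1839.2678 → code 1839 (round).
Reconstructed: -1.3775635 V.
Error = -1.3774 − (−1.3775635) = 0.000163477 V = 0.163 mV.

0.163 mV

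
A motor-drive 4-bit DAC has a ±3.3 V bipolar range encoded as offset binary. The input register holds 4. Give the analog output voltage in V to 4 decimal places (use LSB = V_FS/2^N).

-1.6500 V

LSB = 6.6 V / 2^4 = 412.500 mV.
V_out = (−3.3) + 4 × 0.4125 V = -1.65 V.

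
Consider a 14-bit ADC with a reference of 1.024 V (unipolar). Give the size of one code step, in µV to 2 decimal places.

Full-scale span = 1.024 V.
LSB = 1.024 / 2^14 = 1.024 / 16384 = 6.25e-05 V = 62.50 µV.

62.50 µV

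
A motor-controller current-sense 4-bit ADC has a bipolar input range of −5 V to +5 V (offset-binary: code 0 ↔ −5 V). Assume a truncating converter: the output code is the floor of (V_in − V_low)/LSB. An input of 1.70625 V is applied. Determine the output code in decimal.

code 10

With 16 levels over 10 V, one step is 0.6250 V.
(1.70625 − (−5)) / 0.625 = 10.730 LSBs.
So the output code is 10.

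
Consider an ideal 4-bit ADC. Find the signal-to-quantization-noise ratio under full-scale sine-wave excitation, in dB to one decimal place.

SNR ≈ 6.02·N + 1.76 dB = 6.02·4 + 1.76 = 25.84 dB.

25.8 dB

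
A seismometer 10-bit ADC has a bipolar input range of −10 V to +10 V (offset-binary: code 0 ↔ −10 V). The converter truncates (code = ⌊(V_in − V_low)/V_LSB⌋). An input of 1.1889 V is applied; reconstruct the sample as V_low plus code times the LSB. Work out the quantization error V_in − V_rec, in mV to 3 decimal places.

LSB = 20/2^10 = 19.531 mV.
(V_in − V_low)/LSB = (1.1889 − (−10))/0.0195312 = 572.8717 → code 572 (floor).
Code 572 maps back to (−10) + 572×0.0195312 V = 1.171875 V.
Error = 1.1889 − 1.171875 = 0.017025 V = 17.025 mV.

17.025 mV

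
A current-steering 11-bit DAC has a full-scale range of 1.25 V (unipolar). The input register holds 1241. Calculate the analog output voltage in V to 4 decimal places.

0.7574 V

LSB = 1.25 V / 2^11 = 0.610 mV.
V_out = 0 + 1241 × 0.000610352 V = 0.757446 V.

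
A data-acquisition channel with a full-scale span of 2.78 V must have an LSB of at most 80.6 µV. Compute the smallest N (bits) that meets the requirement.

16 bits

Number of steps required ≥ 2.78 V / 80.6 µV = 34491.32.
Need 2^N ≥ 34491.32; 2^15 = 32768, 2^16 = 65536.
Minimum N = 16.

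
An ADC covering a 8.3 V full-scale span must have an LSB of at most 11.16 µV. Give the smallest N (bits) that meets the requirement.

Number of steps required ≥ 8.3 V / 11.16 µV = 743727.60.
Need 2^N ≥ 743727.60; 2^19 = 524288, 2^20 = 1048576.
Minimum N = 20.

20 bits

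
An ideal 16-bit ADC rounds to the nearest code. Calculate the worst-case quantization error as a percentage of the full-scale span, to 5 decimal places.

Rounding → worst-case error = ½ LSB = V_FS/2^17, so 100/131072 = 0.000762939 % of full scale.

0.00076 %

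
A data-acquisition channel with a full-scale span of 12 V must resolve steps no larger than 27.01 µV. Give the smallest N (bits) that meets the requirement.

Number of steps required ≥ 12 V / 27.01 µV = 444279.90.
Need 2^N ≥ 444279.90; 2^18 = 262144, 2^19 = 524288.
Minimum N = 19.

19 bits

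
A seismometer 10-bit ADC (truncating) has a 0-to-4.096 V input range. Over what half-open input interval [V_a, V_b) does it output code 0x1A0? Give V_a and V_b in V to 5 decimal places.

LSB = 4.096/2^10 = 4.000 mV.
Code 0x1A0 = 416 decimal.
V_a = V_low + 416·LSB = 1.664 V; V_b = V_low + 417·LSB = 1.668 V.

[1.66400 V, 1.66800 V)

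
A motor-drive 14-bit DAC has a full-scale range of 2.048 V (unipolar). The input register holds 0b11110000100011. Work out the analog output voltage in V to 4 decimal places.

1.9244 V

LSB = 2.048 V / 2^14 = 125.00 µV.
Code 0b11110000100011 = 15395 decimal.
V_out = 0 + 15395 × 0.000125 V = 1.92437 V.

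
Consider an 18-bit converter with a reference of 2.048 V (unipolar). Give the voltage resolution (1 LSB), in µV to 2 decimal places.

Full-scale span = 2.048 V.
LSB = 2.048 / 2^18 = 2.048 / 262144 = 7.8125e-06 V = 7.81 µV.

7.81 µV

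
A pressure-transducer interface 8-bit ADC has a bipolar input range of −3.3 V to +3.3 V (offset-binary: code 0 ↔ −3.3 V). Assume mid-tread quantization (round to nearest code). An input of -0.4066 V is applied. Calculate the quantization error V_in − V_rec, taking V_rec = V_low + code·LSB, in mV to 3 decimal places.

5.900 mV

Step size: 6.6 V ÷ 2^8 = 25.781 mV.
Scaled input = 112.2288 LSBs, so code = 112.
V_rec = (−3.3) + 112·0.0257812 = -0.4125 V.
Error = -0.4066 − (−0.4125) = 0.0059 V = 5.900 mV.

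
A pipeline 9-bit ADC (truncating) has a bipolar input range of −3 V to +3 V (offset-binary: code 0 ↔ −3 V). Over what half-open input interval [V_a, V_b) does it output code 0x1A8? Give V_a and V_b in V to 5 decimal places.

LSB = 6/2^9 = 11.719 mV.
Code 0x1A8 = 424 decimal.
V_a = V_low + 424·LSB = 1.96875 V; V_b = V_low + 425·LSB = 1.98047 V.

[1.96875 V, 1.98047 V)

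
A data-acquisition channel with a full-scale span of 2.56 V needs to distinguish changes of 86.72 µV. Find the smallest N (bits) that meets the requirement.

Number of steps required ≥ 2.56 V / 86.72 µV = 29520.30.
Need 2^N ≥ 29520.30; 2^14 = 16384, 2^15 = 32768.
Minimum N = 15.

15 bits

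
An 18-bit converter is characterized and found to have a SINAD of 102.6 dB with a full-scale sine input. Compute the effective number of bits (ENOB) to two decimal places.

ENOB = (SINAD − 1.76) / 6.02 = (102.6 − 1.76)/6.02 = 16.751.

16.75 bits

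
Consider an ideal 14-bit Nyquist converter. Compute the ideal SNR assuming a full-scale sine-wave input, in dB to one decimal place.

86.0 dB

SNR ≈ 6.02·N + 1.76 dB = 6.02·14 + 1.76 = 86.04 dB.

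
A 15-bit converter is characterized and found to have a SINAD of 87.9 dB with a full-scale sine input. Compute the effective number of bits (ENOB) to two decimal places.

ENOB = (SINAD − 1.76) / 6.02 = (87.9 − 1.76)/6.02 = 14.309.

14.31 bits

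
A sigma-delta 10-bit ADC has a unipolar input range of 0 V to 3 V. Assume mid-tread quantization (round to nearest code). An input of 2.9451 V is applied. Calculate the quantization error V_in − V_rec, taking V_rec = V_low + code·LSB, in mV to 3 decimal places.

0.764 mV

Step size: 3 V ÷ 2^10 = 2.930 mV.
(V_in − V_low)/LSB = (2.9451 − 0)/0.00292969 = 1005.2608 → code 1005 (round).
Reconstructed: 2.9443359 V.
Error = 2.9451 − 2.9443359 = 0.000764062 V = 0.764 mV.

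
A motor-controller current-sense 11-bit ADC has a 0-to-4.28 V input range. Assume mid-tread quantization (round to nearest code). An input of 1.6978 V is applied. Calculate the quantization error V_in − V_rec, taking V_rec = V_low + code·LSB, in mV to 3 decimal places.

0.847 mV

One LSB is 4.28 V / 2048 = 2.090 mV.
(1.6978 − 0)/0.00208984 = 812.4052; round gives code 812.
Reconstructed: 1.6969531 V.
V_in − V_rec = 0.000846875 V = 0.847 mV.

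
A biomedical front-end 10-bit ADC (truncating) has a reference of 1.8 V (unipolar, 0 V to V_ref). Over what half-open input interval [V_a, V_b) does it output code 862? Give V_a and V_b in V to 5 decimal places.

LSB = 1.8/2^10 = 1.758 mV.
V_a = V_low + 862·LSB = 1.51523 V; V_b = V_low + 863·LSB = 1.51699 V.

[1.51523 V, 1.51699 V)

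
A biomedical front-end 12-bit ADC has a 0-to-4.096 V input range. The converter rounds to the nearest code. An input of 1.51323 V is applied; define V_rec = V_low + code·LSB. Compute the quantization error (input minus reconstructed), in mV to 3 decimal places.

Step size: 4.096 V ÷ 2^12 = 1.000 mV.
(V_in − V_low)/LSB = (1.51323 − 0)/0.001 = 1513.2300 → code 1513 (round).
Code 1513 maps back to 0 + 1513×0.001 V = 1.513 V.
Difference: 0.00023 V → 0.230 mV.

0.230 mV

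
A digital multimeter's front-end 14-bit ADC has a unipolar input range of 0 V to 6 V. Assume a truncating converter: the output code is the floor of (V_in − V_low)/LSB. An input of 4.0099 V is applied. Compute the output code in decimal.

With 16384 levels over 6 V, one step is 366.21 µV.
(4.0099 − 0) / 0.000366211 = 10949.700 LSBs.
⌊·⌋(10949.700) = 10949.

code 10949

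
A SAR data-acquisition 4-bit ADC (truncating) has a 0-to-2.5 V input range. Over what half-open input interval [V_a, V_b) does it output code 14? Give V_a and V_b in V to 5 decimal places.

LSB = 2.5/2^4 = 156.250 mV.
V_a = V_low + 14·LSB = 2.1875 V; V_b = V_low + 15·LSB = 2.34375 V.

[2.18750 V, 2.34375 V)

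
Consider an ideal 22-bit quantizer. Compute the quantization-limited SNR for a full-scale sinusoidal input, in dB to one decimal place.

SNR ≈ 6.02·N + 1.76 dB = 6.02·22 + 1.76 = 134.20 dB.

134.2 dB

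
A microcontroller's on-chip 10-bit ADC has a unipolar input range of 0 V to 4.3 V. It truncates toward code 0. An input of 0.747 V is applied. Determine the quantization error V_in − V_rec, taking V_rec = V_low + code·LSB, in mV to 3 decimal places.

Step size: 4.3 V ÷ 2^10 = 4.199 mV.
(V_in − V_low)/LSB = (0.747 − 0)/0.00419922 = 177.8902 → code 177 (floor).
Reconstructed: 0.74326172 V.
Error = 0.747 − 0.74326172 = 0.00373828 V = 3.738 mV.

3.738 mV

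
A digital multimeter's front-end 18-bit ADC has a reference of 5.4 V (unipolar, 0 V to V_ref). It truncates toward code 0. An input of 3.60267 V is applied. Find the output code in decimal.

code 174892

With 262144 levels over 5.4 V, one step is 20.60 µV.
(3.60267 − 0) / 2.05994e-05 = 174892.282 LSBs.
Floor → code 174892.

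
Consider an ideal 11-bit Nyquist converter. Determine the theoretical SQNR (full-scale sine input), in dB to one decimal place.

68.0 dB

SNR ≈ 6.02·N + 1.76 dB = 6.02·11 + 1.76 = 67.98 dB.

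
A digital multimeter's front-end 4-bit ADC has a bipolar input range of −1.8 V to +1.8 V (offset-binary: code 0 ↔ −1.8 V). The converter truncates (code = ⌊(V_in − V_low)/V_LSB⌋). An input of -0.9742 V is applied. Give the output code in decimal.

code 3

Full-scale span = 3.6 V; LSB = 3.6/2^4 = 225.000 mV.
(V_in − V_low)/LSB = (-0.9742 − (−1.8)) / 0.225 = 3.670.
⌊·⌋(3.670) = 3.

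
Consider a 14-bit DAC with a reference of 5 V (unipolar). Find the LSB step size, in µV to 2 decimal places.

305.18 µV

Full-scale span = 5 V.
LSB = 5 / 2^14 = 5 / 16384 = 0.000305176 V = 305.18 µV.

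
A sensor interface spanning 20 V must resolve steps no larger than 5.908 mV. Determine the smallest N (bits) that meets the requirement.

12 bits

Number of steps required ≥ 20 V / 5.908 mV = 3385.24.
Need 2^N ≥ 3385.24; 2^11 = 2048, 2^12 = 4096.
Minimum N = 12.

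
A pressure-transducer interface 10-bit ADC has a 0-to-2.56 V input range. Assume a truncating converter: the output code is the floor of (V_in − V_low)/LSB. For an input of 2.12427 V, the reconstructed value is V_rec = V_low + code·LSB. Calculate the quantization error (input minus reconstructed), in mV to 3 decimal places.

LSB = 2.56/2^10 = 2.500 mV.
(V_in − V_low)/LSB = (2.12427 − 0)/0.0025 = 849.7080 → code 849 (floor).
V_rec = 0 + 849·0.0025 = 2.1225 V.
V_in − V_rec = 0.00177 V = 1.770 mV.

1.770 mV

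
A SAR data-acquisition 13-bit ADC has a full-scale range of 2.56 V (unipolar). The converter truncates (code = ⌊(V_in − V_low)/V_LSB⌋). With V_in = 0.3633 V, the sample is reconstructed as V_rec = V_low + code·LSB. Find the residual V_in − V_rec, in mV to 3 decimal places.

0.175 mV

LSB = 2.56/2^13 = 312.50 µV.
(V_in − V_low)/LSB = (0.3633 − 0)/0.0003125 = 1162.5600 → code 1162 (floor).
V_rec = 0 + 1162·0.0003125 = 0.363125 V.
Error = 0.3633 − 0.363125 = 0.000175 V = 0.175 mV.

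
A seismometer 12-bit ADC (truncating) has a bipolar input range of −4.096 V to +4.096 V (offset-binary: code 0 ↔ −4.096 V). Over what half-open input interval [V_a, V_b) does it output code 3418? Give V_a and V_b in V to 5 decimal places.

[2.74000 V, 2.74200 V)

LSB = 8.192/2^12 = 2.000 mV.
V_a = V_low + 3418·LSB = 2.74 V; V_b = V_low + 3419·LSB = 2.742 V.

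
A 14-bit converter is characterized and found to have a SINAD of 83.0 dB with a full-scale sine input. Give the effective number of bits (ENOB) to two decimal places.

ENOB = (SINAD − 1.76) / 6.02 = (83.0 − 1.76)/6.02 = 13.495.

13.50 bits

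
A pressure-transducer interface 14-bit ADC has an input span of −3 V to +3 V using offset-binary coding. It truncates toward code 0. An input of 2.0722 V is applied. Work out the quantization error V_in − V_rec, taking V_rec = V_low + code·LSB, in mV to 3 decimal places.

0.179 mV

Step size: 6 V ÷ 2^14 = 366.21 µV.
(2.0722 − (−3))/0.000366211 = 13850.4875; ⌊·⌋ gives code 13850.
V_rec = (−3) + 13850·0.000366211 = 2.0720215 V.
Difference: 0.000178516 V → 0.179 mV.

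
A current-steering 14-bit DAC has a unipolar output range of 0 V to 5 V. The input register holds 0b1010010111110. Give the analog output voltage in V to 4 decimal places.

LSB = 5 V / 2^14 = 305.18 µV.
Code 0b1010010111110 = 5310 decimal.
V_out = 0 + 5310 × 0.000305176 V = 1.62048 V.

1.6205 V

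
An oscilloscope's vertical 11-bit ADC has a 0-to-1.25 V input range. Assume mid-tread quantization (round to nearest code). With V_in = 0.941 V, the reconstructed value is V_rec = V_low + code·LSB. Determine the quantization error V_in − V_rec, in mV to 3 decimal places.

-0.162 mV

One LSB is 1.25 V / 2048 = 0.610 mV.
(0.941 − 0)/0.000610352 = 1541.7344; round gives code 1542.
V_rec = 0 + 1542·0.000610352 = 0.94116211 V.
V_in − V_rec = -0.000162109 V = -0.162 mV.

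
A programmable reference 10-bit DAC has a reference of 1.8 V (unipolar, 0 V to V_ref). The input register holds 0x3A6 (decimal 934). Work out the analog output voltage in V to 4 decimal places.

1.6418 V

LSB = 1.8 V / 2^10 = 1.758 mV.
Code 0x3A6 = 934 decimal.
V_out = 0 + 934 × 0.00175781 V = 1.6418 V.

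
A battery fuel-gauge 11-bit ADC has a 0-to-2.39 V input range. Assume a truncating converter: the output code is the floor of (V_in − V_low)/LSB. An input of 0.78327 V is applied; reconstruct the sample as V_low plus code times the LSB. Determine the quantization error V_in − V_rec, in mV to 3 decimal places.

One LSB is 2.39 V / 2048 = 1.167 mV.
(0.78327 − 0)/0.00116699 = 671.1870; ⌊·⌋ gives code 671.
V_rec = 0 + 671·0.00116699 = 0.78305176 V.
V_in − V_rec = 0.000218242 V = 0.218 mV.

0.218 mV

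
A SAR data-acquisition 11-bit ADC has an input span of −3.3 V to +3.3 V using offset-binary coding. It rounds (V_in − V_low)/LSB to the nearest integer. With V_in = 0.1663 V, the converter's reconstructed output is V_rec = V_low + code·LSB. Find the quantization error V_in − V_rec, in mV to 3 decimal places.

LSB = 6.6/2^11 = 3.223 mV.
(V_in − V_low)/LSB = (0.1663 − (−3.3))/0.00322266 = 1075.6034 → code 1076 (round).
V_rec = (−3.3) + 1076·0.00322266 = 0.16757812 V.
V_in − V_rec = -0.00127812 V = -1.278 mV.

-1.278 mV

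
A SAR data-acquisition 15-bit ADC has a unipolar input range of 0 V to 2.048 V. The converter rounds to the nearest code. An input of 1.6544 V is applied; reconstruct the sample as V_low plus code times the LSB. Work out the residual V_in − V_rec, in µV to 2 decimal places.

25.00 µV

LSB = 2.048/2^15 = 62.50 µV.
(1.6544 − 0)/6.25e-05 = 26470.4000; round gives code 26470.
V_rec = 0 + 26470·6.25e-05 = 1.654375 V.
Error = 1.6544 − 1.654375 = 2.5e-05 V = 25.00 µV.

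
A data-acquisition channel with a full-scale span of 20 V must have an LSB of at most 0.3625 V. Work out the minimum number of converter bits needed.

6 bits

Number of steps required ≥ 20 V / 0.3625 V = 55.17.
Need 2^N ≥ 55.17; 2^5 = 32, 2^6 = 64.
Minimum N = 6.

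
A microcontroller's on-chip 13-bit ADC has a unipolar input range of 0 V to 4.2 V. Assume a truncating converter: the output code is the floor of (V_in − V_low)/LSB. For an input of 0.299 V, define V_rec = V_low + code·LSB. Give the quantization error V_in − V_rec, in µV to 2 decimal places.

One LSB is 4.2 V / 8192 = 0.513 mV.
(0.299 − 0)/0.000512695 = 583.1924; ⌊·⌋ gives code 583.
Code 583 maps back to 0 + 583×0.000512695 V = 0.29890137 V.
Error = 0.299 − 0.29890137 = 9.86328e-05 V = 98.63 µV.

98.63 µV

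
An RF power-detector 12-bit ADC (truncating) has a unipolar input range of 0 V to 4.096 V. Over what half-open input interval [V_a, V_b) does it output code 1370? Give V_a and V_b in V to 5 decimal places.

[1.37000 V, 1.37100 V)

LSB = 4.096/2^12 = 1.000 mV.
V_a = V_low + 1370·LSB = 1.37 V; V_b = V_low + 1371·LSB = 1.371 V.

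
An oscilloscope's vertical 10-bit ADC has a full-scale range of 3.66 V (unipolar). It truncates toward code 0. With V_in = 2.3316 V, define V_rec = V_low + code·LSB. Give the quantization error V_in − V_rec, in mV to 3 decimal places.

Step size: 3.66 V ÷ 2^10 = 3.574 mV.
(2.3316 − 0)/0.00357422 = 652.3384; ⌊·⌋ gives code 652.
Reconstructed: 2.3303906 V.
V_in − V_rec = 0.00120937 V = 1.209 mV.

1.209 mV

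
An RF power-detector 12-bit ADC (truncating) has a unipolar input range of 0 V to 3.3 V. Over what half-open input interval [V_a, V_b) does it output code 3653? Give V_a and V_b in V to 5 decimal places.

LSB = 3.3/2^12 = 0.806 mV.
V_a = V_low + 3653·LSB = 2.94309 V; V_b = V_low + 3654·LSB = 2.9439 V.

[2.94309 V, 2.94390 V)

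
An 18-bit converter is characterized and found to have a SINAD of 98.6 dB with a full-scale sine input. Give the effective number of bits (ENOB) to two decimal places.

ENOB = (SINAD − 1.76) / 6.02 = (98.6 − 1.76)/6.02 = 16.086.

16.09 bits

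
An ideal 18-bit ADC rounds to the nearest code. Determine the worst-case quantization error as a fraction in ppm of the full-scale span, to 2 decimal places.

1.91 ppm

Rounding → worst-case error = ½ LSB = V_FS/2^19, so 1e+06/524288 = 1.90735 ppm of full scale.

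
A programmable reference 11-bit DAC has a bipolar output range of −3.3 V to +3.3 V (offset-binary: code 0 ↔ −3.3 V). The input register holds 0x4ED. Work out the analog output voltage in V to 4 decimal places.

0.7638 V

LSB = 6.6 V / 2^11 = 3.223 mV.
Code 0x4ED = 1261 decimal.
V_out = (−3.3) + 1261 × 0.00322266 V = 0.76377 V.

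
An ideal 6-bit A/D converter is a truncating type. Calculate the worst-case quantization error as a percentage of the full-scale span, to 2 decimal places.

1.56 %

Truncating → worst-case error = 1 LSB = V_FS/2^6, so 100/64 = 1.5625 % of full scale.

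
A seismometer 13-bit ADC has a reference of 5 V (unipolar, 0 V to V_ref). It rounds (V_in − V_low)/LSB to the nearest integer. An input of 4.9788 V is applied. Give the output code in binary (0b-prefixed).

Full-scale span = 5 V; LSB = 5/2^13 = 0.610 mV.
Input sits at 8157.266 steps above V_low.
Round → code 8157.
In binary (0b-prefixed): 0b1111111011101.

code 0b1111111011101 (decimal 8157)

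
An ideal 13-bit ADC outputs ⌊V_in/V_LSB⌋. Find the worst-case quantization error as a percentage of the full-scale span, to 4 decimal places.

Truncating → worst-case error = 1 LSB = V_FS/2^13, so 100/8192 = 0.012207 % of full scale.

0.0122 %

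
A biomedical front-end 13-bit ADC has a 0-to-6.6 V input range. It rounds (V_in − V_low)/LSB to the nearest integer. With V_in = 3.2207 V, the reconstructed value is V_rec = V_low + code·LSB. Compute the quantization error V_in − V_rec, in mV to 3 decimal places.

-0.345 mV

One LSB is 6.6 V / 8192 = 0.806 mV.
(3.2207 − 0)/0.000805664 = 3997.5719; round gives code 3998.
Reconstructed: 3.2210449 V.
Difference: -0.000344922 V → -0.345 mV.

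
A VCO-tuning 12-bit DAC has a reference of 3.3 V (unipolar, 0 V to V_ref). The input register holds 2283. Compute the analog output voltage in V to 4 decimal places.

1.8393 V

LSB = 3.3 V / 2^12 = 0.806 mV.
V_out = 0 + 2283 × 0.000805664 V = 1.83933 V.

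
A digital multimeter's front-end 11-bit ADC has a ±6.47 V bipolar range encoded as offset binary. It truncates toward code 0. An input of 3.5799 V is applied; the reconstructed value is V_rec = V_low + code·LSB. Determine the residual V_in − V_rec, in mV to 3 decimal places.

3.709 mV

LSB = 12.94/2^11 = 6.318 mV.
(V_in − V_low)/LSB = (3.5799 − (−6.47))/0.00631836 = 1590.5870 → code 1590 (floor).
V_rec = (−6.47) + 1590·0.00631836 = 3.5761914 V.
Difference: 0.00370859 V → 3.709 mV.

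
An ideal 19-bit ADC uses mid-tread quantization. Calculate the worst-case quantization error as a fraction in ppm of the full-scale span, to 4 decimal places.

0.9537 ppm

Rounding → worst-case error = ½ LSB = V_FS/2^20, so 1e+06/1048576 = 0.953674 ppm of full scale.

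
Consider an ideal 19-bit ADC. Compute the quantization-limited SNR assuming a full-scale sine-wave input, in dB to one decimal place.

SNR ≈ 6.02·N + 1.76 dB = 6.02·19 + 1.76 = 116.14 dB.

116.1 dB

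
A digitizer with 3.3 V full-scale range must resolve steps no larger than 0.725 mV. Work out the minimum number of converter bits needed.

Number of steps required ≥ 3.3 V / 0.725 mV = 4551.72.
Need 2^N ≥ 4551.72; 2^12 = 4096, 2^13 = 8192.
Minimum N = 13.

13 bits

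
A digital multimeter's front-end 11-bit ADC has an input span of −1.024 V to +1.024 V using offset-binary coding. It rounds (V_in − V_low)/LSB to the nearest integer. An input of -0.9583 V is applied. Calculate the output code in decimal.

code 66

With 2048 levels over 2.048 V, one step is 1.000 mV.
(V_in − V_low)/LSB = (-0.9583 − (−1.024)) / 0.001 = 65.700.
Round → code 66.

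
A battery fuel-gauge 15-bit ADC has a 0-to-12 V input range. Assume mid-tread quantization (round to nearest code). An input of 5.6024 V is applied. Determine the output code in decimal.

LSB = 12 V / 32768 = 366.21 µV.
(V_in − V_low)/LSB = (5.6024 − 0) / 0.000366211 = 15298.287.
Round → code 15298.

code 15298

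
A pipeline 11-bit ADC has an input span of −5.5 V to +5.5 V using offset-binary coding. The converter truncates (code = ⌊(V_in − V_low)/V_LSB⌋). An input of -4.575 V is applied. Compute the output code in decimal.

code 172

With 2048 levels over 11 V, one step is 5.371 mV.
Input sits at 172.218 steps above V_low.
Floor → code 172.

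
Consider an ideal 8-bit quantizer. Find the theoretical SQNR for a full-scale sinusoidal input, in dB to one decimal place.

SNR ≈ 6.02·N + 1.76 dB = 6.02·8 + 1.76 = 49.92 dB.

49.9 dB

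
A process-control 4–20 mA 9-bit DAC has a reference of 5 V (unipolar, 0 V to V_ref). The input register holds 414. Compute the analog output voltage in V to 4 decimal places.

4.0430 V

LSB = 5 V / 2^9 = 9.766 mV.
V_out = 0 + 414 × 0.00976562 V = 4.04297 V.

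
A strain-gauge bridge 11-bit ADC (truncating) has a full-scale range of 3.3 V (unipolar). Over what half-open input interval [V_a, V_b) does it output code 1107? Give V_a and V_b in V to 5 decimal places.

[1.78374 V, 1.78535 V)

LSB = 3.3/2^11 = 1.611 mV.
V_a = V_low + 1107·LSB = 1.78374 V; V_b = V_low + 1108·LSB = 1.78535 V.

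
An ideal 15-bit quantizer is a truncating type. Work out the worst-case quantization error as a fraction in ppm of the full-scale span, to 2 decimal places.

30.52 ppm

Truncating → worst-case error = 1 LSB = V_FS/2^15, so 1e+06/32768 = 30.5176 ppm of full scale.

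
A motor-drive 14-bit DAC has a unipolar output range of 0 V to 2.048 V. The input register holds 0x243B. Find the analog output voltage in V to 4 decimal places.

LSB = 2.048 V / 2^14 = 125.00 µV.
Code 0x243B = 9275 decimal.
V_out = 0 + 9275 × 0.000125 V = 1.15938 V.

1.1594 V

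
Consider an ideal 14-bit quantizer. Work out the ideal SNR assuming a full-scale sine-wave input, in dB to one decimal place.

86.0 dB

SNR ≈ 6.02·N + 1.76 dB = 6.02·14 + 1.76 = 86.04 dB.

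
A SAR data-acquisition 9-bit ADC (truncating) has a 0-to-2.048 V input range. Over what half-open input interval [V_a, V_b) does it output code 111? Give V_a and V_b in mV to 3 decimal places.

[444.000 mV, 448.000 mV)

LSB = 2.048/2^9 = 4.000 mV.
V_a = V_low + 111·LSB = 0.444 V; V_b = V_low + 112·LSB = 0.448 V.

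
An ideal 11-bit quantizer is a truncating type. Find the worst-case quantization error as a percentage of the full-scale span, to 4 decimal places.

Truncating → worst-case error = 1 LSB = V_FS/2^11, so 100/2048 = 0.0488281 % of full scale.

0.0488 %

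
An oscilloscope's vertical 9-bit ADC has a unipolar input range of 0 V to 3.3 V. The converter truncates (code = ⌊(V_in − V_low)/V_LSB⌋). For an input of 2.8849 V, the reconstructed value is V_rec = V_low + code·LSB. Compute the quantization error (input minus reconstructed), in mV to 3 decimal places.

LSB = 3.3/2^9 = 6.445 mV.
(V_in − V_low)/LSB = (2.8849 − 0)/0.00644531 = 447.5966 → code 447 (floor).
V_rec = 0 + 447·0.00644531 = 2.8810547 V.
Difference: 0.00384531 V → 3.845 mV.

3.845 mV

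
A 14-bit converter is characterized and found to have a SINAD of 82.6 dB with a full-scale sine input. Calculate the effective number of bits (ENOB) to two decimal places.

ENOB = (SINAD − 1.76) / 6.02 = (82.6 − 1.76)/6.02 = 13.429.

13.43 bits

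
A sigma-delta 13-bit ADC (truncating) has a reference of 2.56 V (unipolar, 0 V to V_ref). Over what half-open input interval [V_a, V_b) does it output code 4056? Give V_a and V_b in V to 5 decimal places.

[1.26750 V, 1.26781 V)

LSB = 2.56/2^13 = 312.50 µV.
V_a = V_low + 4056·LSB = 1.2675 V; V_b = V_low + 4057·LSB = 1.26781 V.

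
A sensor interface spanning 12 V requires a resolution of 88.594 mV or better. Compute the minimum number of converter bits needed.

8 bits

Number of steps required ≥ 12 V / 88.594 mV = 135.45.
Need 2^N ≥ 135.45; 2^7 = 128, 2^8 = 256.
Minimum N = 8.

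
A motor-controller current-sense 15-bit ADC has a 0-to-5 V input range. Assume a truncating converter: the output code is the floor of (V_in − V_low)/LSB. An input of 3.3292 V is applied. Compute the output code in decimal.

code 21818

With 32768 levels over 5 V, one step is 152.59 µV.
Input sits at 21818.245 steps above V_low.
So the output code is 21818.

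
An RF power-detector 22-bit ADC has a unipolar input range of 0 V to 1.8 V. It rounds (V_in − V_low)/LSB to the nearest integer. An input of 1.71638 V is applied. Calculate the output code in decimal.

code 3999455

With 4194304 levels over 1.8 V, one step is 0.43 µV.
(1.71638 − 0) / 4.29153e-07 = 3999455.278 LSBs.
So the output code is 3999455.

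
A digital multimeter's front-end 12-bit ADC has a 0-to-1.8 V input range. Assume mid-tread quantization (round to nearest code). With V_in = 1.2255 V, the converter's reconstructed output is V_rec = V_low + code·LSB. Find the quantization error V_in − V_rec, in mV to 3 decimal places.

-0.135 mV

One LSB is 1.8 V / 4096 = 439.45 µV.
Scaled input = 2788.6933 LSBs, so code = 2789.
V_rec = 0 + 2789·0.000439453 = 1.2256348 V.
Error = 1.2255 − 1.2256348 = -0.000134766 V = -0.135 mV.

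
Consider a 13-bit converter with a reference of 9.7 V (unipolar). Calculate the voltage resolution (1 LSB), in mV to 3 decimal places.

Full-scale span = 9.7 V.
LSB = 9.7 / 2^13 = 9.7 / 8192 = 0.00118408 V = 1.184 mV.

1.184 mV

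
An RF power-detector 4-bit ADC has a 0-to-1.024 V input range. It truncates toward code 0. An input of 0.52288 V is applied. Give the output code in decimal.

LSB = 1.024 V / 16 = 64.000 mV.
(0.52288 − 0) / 0.064 = 8.170 LSBs.
⌊·⌋(8.170) = 8.

code 8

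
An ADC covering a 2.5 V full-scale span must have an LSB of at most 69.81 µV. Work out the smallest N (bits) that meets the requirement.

Number of steps required ≥ 2.5 V / 69.81 µV = 35811.49.
Need 2^N ≥ 35811.49; 2^15 = 32768, 2^16 = 65536.
Minimum N = 16.

16 bits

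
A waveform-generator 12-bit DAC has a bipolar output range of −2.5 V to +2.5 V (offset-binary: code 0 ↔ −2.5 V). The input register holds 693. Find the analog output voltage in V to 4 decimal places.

LSB = 5 V / 2^12 = 1.221 mV.
V_out = (−2.5) + 693 × 0.0012207 V = -1.65405 V.

-1.6541 V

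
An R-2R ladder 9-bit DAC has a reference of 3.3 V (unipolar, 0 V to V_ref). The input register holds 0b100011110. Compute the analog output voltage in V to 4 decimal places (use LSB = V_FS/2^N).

LSB = 3.3 V / 2^9 = 6.445 mV.
Code 0b100011110 = 286 decimal.
V_out = 0 + 286 × 0.00644531 V = 1.84336 V.

1.8434 V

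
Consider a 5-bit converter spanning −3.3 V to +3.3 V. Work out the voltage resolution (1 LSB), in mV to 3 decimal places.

206.250 mV

Full-scale span = 6.6 V.
LSB = 6.6 / 2^5 = 6.6 / 32 = 0.20625 V = 206.250 mV.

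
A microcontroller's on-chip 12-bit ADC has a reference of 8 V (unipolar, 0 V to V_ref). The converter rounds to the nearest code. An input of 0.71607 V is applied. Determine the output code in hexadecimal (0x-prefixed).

LSB = 8 V / 4096 = 1.953 mV.
Input sits at 366.628 steps above V_low.
So the output code is 367.
In hexadecimal (0x-prefixed): 0x16F.

code 0x16F (decimal 367)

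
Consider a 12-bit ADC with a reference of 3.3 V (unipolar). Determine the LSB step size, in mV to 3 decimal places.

0.806 mV

Full-scale span = 3.3 V.
LSB = 3.3 / 2^12 = 3.3 / 4096 = 0.000805664 V = 0.806 mV.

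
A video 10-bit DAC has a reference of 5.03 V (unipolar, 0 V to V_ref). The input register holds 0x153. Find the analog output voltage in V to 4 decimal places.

LSB = 5.03 V / 2^10 = 4.912 mV.
Code 0x153 = 339 decimal.
V_out = 0 + 339 × 0.00491211 V = 1.66521 V.

1.6652 V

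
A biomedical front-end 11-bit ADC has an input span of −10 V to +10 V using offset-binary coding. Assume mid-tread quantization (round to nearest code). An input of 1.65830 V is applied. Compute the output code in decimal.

code 1194

With 2048 levels over 20 V, one step is 9.766 mV.
(1.65830 − (−10)) / 0.00976562 = 1193.810 LSBs.
So the output code is 1194.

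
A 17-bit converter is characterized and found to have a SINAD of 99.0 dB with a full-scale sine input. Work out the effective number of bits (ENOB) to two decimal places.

ENOB = (SINAD − 1.76) / 6.02 = (99.0 − 1.76)/6.02 = 16.153.

16.15 bits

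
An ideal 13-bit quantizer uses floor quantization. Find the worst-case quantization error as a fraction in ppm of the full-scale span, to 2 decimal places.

122.07 ppm

Truncating → worst-case error = 1 LSB = V_FS/2^13, so 1e+06/8192 = 122.07 ppm of full scale.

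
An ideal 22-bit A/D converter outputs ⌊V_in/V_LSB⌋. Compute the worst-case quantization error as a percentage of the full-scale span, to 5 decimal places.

Truncating → worst-case error = 1 LSB = V_FS/2^22, so 100/4194304 = 2.38419e-05 % of full scale.

0.00002 %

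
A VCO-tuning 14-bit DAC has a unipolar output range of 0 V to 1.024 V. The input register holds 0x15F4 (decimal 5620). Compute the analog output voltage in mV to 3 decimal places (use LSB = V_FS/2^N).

351.250 mV

LSB = 1.024 V / 2^14 = 62.50 µV.
Code 0x15F4 = 5620 decimal.
V_out = 0 + 5620 × 6.25e-05 V = 0.35125 V.
= 351.250 mV.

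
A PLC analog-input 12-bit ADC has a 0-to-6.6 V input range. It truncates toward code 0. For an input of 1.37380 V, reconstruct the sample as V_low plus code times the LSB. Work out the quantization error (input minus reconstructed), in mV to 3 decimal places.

0.948 mV

One LSB is 6.6 V / 4096 = 1.611 mV.
Scaled input = 852.5886 LSBs, so code = 852.
Code 852 maps back to 0 + 852×0.00161133 V = 1.3728516 V.
Error = 1.37380 − 1.3728516 = 0.000948437 V = 0.948 mV.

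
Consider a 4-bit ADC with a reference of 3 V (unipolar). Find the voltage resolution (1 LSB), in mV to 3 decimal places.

Full-scale span = 3 V.
LSB = 3 / 2^4 = 3 / 16 = 0.1875 V = 187.500 mV.

187.500 mV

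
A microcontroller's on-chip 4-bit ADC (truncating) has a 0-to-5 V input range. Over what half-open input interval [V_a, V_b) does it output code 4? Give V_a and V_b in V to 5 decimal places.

[1.25000 V, 1.56250 V)

LSB = 5/2^4 = 312.500 mV.
V_a = V_low + 4·LSB = 1.25 V; V_b = V_low + 5·LSB = 1.5625 V.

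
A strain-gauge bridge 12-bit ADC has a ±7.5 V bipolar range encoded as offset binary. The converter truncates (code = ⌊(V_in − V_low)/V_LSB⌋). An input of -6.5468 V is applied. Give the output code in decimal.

LSB = 15 V / 4096 = 3.662 mV.
Input sits at 260.287 steps above V_low.
⌊·⌋(260.287) = 260.

code 260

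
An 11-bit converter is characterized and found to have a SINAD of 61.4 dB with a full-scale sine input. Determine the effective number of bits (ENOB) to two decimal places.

ENOB = (SINAD − 1.76) / 6.02 = (61.4 − 1.76)/6.02 = 9.907.

9.91 bits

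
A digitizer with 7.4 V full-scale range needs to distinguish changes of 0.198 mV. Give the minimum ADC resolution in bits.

16 bits

Number of steps required ≥ 7.4 V / 0.198 mV = 37373.74.
Need 2^N ≥ 37373.74; 2^15 = 32768, 2^16 = 65536.
Minimum N = 16.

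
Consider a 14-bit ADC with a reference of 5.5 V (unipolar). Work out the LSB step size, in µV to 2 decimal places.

Full-scale span = 5.5 V.
LSB = 5.5 / 2^14 = 5.5 / 16384 = 0.000335693 V = 335.69 µV.

335.69 µV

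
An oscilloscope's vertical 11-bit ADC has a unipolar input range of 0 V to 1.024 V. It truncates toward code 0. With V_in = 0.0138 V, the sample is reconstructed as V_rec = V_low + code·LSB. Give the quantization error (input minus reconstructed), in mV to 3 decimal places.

0.300 mV

LSB = 1.024/2^11 = 0.500 mV.
Scaled input = 27.6000 LSBs, so code = 27.
Reconstructed: 0.0135 V.
Difference: 0.0003 V → 0.300 mV.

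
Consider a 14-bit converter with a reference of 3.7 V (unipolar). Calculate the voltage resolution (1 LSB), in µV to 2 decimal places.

225.83 µV

Full-scale span = 3.7 V.
LSB = 3.7 / 2^14 = 3.7 / 16384 = 0.00022583 V = 225.83 µV.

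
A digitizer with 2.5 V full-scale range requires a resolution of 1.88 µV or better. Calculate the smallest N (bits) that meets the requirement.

21 bits

Number of steps required ≥ 2.5 V / 1.88 µV = 1329787.23.
Need 2^N ≥ 1329787.23; 2^20 = 1048576, 2^21 = 2097152.
Minimum N = 21.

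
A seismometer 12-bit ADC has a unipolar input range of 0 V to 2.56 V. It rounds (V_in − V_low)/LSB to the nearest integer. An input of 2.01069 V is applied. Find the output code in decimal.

code 3217

With 4096 levels over 2.56 V, one step is 0.625 mV.
(2.01069 − 0) / 0.000625 = 3217.104 LSBs.
Round → code 3217.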